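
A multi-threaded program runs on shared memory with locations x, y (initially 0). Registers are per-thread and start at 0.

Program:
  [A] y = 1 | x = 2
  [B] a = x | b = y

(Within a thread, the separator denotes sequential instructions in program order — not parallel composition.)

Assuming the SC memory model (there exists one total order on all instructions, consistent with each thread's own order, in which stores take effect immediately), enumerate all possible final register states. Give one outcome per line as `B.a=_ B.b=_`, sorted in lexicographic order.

B.a=0 B.b=0
B.a=0 B.b=1
B.a=2 B.b=1

outcome vector order: (B.a,B.b)
|SC outcomes| = 3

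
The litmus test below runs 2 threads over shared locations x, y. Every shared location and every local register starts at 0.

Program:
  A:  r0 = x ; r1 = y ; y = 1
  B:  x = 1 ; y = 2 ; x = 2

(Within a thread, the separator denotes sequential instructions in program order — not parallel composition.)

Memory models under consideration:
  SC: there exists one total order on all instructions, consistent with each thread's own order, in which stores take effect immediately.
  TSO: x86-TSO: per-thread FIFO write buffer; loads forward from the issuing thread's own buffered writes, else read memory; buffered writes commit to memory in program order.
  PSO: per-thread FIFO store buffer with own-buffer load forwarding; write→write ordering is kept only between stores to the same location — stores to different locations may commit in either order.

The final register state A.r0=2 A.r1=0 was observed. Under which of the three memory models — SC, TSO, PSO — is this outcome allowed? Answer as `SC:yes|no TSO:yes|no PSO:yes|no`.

outcome vector order: (A.r0,A.r1)
SC: 5 outcomes — {<0 0> <0 2> <1 0> <1 2> <2 2>}
TSO: 5 outcomes — {<0 0> <0 2> <1 0> <1 2> <2 2>}
PSO: 6 outcomes — {<0 0> <0 2> <1 0> <1 2> <2 0> <2 2>}
target <2 0> ∈ {PSO}

SC:no TSO:no PSO:yes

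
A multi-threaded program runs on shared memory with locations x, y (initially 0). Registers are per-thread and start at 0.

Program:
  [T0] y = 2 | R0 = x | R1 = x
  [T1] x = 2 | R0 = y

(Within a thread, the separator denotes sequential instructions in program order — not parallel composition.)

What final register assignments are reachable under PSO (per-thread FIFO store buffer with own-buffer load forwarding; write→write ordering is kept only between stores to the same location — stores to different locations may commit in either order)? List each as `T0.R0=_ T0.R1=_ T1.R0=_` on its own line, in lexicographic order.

T0.R0=0 T0.R1=0 T1.R0=0
T0.R0=0 T0.R1=0 T1.R0=2
T0.R0=0 T0.R1=2 T1.R0=0
T0.R0=0 T0.R1=2 T1.R0=2
T0.R0=2 T0.R1=2 T1.R0=0
T0.R0=2 T0.R1=2 T1.R0=2

outcome vector order: (T0.R0,T0.R1,T1.R0)
|PSO outcomes| = 6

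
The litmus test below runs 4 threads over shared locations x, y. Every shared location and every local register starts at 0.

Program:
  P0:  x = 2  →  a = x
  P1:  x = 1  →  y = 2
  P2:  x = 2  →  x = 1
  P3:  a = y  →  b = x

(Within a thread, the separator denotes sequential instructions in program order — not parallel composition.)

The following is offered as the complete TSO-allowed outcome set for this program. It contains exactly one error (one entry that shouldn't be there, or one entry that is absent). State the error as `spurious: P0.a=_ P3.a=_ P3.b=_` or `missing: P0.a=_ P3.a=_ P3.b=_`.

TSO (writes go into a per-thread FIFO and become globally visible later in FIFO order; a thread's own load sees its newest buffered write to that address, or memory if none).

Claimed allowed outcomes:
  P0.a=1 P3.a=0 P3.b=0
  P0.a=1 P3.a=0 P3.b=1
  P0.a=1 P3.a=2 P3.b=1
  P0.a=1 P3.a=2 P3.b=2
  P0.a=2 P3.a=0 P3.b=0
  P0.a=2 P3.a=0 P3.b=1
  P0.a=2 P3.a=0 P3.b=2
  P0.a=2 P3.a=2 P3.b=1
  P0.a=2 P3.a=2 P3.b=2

outcome vector order: (P0.a,P3.a,P3.b)
[TSO] allowed = {(1,0,0); (1,0,1); (1,0,2); (1,2,1); (1,2,2); (2,0,0); (2,0,1); (2,0,2); (2,2,1); (2,2,2)}
TSO∖claimed = {(1,0,2)}

missing: P0.a=1 P3.a=0 P3.b=2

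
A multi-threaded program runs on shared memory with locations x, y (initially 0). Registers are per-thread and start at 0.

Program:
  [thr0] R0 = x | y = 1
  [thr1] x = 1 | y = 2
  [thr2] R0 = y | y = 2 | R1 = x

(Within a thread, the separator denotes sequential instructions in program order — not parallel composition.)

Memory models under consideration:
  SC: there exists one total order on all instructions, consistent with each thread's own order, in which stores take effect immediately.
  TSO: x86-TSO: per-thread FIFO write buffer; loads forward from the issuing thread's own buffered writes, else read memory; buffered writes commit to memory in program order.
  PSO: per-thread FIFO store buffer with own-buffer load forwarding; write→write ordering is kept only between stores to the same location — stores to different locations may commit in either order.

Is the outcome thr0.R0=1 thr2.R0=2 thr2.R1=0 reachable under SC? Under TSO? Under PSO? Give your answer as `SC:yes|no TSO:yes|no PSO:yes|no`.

SC:no TSO:no PSO:yes

outcome vector order: (thr0.R0,thr2.R0,thr2.R1)
[SC] allowed = {0/0/0, 0/0/1, 0/1/0, 0/1/1, 0/2/1, 1/0/0, 1/0/1, 1/1/1, 1/2/1}
[TSO] allowed = {0/0/0, 0/0/1, 0/1/0, 0/1/1, 0/2/1, 1/0/0, 1/0/1, 1/1/1, 1/2/1}
[PSO] allowed = {0/0/0, 0/0/1, 0/1/0, 0/1/1, 0/2/0, 0/2/1, 1/0/0, 1/0/1, 1/1/1, 1/2/0, 1/2/1}
target 1/2/0 ∈ {PSO}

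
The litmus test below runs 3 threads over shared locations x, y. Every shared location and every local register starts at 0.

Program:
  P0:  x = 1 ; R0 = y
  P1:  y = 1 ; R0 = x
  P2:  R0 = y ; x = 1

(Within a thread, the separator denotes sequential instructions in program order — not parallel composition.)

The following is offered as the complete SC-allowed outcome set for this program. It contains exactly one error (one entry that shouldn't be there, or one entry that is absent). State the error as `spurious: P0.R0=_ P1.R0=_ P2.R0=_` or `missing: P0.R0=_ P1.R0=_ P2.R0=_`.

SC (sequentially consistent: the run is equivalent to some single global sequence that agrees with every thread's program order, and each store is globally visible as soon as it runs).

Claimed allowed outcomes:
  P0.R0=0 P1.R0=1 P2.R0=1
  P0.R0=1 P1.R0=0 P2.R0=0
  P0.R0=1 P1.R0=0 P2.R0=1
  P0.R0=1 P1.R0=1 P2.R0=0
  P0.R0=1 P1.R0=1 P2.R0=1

missing: P0.R0=0 P1.R0=1 P2.R0=0

outcome vector order: (P0.R0,P1.R0,P2.R0)
SC: 6 outcomes — {(0,1,0); (0,1,1); (1,0,0); (1,0,1); (1,1,0); (1,1,1)}
SC∖claimed = {(0,1,0)}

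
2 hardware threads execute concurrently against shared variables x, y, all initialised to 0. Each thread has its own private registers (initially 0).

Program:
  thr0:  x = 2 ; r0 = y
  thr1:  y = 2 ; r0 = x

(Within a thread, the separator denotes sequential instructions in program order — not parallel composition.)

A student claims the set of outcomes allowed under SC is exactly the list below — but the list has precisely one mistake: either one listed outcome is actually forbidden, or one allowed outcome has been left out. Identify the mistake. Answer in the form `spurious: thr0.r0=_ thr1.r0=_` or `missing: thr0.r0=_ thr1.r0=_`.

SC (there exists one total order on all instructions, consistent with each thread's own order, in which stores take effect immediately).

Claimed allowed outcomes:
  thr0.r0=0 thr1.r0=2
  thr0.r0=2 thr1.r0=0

outcome vector order: (thr0.r0,thr1.r0)
SC (3): 02; 20; 22
SC∖claimed = {22}

missing: thr0.r0=2 thr1.r0=2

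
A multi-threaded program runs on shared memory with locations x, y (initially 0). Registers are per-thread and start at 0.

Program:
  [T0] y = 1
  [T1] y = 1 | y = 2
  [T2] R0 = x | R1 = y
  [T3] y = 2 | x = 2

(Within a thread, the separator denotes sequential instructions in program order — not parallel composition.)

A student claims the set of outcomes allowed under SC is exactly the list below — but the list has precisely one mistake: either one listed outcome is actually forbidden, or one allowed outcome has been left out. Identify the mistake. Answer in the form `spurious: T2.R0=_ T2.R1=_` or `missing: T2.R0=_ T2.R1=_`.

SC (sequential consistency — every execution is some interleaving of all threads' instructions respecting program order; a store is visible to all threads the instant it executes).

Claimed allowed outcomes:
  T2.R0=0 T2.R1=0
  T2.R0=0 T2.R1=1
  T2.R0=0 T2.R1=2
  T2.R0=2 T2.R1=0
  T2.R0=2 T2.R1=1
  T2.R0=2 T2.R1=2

spurious: T2.R0=2 T2.R1=0

outcome vector order: (T2.R0,T2.R1)
[SC] allowed = {<0 0> <0 1> <0 2> <2 1> <2 2>}
claimed∖SC = {<2 0>}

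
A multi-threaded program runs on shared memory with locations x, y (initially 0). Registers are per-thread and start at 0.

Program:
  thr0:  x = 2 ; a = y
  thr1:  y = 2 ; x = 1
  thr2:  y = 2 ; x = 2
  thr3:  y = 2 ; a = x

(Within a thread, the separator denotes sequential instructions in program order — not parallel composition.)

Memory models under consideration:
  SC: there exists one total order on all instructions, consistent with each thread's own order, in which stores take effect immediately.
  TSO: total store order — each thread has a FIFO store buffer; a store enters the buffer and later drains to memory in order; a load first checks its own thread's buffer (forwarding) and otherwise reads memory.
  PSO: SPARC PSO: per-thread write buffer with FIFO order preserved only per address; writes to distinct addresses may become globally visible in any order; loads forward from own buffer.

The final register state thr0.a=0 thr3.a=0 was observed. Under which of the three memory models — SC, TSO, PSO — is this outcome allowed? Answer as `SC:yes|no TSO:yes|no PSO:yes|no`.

SC:no TSO:yes PSO:yes

outcome vector order: (thr0.a,thr3.a)
under SC → <0 1> <0 2> <2 0> <2 1> <2 2>
under TSO → <0 0> <0 1> <0 2> <2 0> <2 1> <2 2>
under PSO → <0 0> <0 1> <0 2> <2 0> <2 1> <2 2>
target <0 0> ∈ {TSO,PSO}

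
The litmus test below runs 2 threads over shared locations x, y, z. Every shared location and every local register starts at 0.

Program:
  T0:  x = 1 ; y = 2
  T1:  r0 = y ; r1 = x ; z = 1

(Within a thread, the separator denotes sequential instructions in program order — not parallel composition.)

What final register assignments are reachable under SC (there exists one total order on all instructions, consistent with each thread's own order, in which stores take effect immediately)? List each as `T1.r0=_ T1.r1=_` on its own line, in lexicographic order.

outcome vector order: (T1.r0,T1.r1)
|SC outcomes| = 3

T1.r0=0 T1.r1=0
T1.r0=0 T1.r1=1
T1.r0=2 T1.r1=1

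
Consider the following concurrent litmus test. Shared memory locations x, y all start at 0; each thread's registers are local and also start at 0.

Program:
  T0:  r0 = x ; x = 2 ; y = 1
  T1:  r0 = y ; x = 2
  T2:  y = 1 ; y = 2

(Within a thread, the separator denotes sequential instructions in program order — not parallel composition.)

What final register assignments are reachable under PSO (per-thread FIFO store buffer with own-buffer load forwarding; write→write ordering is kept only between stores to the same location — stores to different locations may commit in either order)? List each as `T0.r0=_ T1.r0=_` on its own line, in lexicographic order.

outcome vector order: (T0.r0,T1.r0)
|PSO outcomes| = 6

T0.r0=0 T1.r0=0
T0.r0=0 T1.r0=1
T0.r0=0 T1.r0=2
T0.r0=2 T1.r0=0
T0.r0=2 T1.r0=1
T0.r0=2 T1.r0=2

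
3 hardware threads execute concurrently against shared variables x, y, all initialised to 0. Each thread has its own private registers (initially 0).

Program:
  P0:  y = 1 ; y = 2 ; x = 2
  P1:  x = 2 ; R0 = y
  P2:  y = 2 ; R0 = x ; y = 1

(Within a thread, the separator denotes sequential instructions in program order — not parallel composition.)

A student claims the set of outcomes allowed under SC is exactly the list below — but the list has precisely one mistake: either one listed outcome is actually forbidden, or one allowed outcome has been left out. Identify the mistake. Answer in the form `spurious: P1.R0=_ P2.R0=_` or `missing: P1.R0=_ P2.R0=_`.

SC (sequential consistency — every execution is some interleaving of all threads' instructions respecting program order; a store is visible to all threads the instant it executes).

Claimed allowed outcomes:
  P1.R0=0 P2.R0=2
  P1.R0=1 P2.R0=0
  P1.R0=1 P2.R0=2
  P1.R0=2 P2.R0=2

outcome vector order: (P1.R0,P2.R0)
SC: 5 outcomes — {0/2; 1/0; 1/2; 2/0; 2/2}
SC∖claimed = {2/0}

missing: P1.R0=2 P2.R0=0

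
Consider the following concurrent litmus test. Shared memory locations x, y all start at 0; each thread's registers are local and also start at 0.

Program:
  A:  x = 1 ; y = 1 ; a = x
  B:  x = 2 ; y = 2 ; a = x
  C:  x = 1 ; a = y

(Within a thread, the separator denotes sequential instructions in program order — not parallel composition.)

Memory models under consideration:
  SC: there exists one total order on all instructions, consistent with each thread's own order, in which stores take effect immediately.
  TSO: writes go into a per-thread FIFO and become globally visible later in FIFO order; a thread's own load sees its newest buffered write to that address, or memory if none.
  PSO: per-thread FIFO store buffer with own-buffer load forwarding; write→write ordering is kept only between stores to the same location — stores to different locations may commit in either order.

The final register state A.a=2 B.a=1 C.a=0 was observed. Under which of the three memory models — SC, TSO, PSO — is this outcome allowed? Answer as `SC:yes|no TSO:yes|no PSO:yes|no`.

SC:no TSO:yes PSO:yes

outcome vector order: (A.a,B.a,C.a)
[SC] allowed = {(1,1,0) (1,1,1) (1,1,2) (1,2,0) (1,2,1) (1,2,2) (2,1,1) (2,1,2) (2,2,0) (2,2,1) (2,2,2)}
[TSO] allowed = {(1,1,0) (1,1,1) (1,1,2) (1,2,0) (1,2,1) (1,2,2) (2,1,0) (2,1,1) (2,1,2) (2,2,0) (2,2,1) (2,2,2)}
[PSO] allowed = {(1,1,0) (1,1,1) (1,1,2) (1,2,0) (1,2,1) (1,2,2) (2,1,0) (2,1,1) (2,1,2) (2,2,0) (2,2,1) (2,2,2)}
target (2,1,0) ∈ {TSO,PSO}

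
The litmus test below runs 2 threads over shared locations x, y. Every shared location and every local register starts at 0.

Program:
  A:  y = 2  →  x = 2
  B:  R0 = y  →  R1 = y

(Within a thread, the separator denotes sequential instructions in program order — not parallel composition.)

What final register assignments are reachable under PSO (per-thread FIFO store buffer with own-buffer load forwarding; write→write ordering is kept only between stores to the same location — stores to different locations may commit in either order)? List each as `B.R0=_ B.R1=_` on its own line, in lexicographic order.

B.R0=0 B.R1=0
B.R0=0 B.R1=2
B.R0=2 B.R1=2

outcome vector order: (B.R0,B.R1)
|PSO outcomes| = 3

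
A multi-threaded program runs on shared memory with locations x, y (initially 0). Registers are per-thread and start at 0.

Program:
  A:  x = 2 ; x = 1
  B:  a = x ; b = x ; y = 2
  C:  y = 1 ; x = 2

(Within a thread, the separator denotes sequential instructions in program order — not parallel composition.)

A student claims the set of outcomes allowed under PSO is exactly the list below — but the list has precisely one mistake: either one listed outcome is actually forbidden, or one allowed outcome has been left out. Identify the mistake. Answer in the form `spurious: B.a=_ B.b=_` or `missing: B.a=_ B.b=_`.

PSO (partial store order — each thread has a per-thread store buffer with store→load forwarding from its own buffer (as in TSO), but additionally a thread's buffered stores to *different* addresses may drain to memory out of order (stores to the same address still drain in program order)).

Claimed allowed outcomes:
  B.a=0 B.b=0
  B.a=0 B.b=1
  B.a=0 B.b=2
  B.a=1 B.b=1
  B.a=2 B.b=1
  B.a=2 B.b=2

missing: B.a=1 B.b=2

outcome vector order: (B.a,B.b)
under PSO → 00; 01; 02; 11; 12; 21; 22
PSO∖claimed = {12}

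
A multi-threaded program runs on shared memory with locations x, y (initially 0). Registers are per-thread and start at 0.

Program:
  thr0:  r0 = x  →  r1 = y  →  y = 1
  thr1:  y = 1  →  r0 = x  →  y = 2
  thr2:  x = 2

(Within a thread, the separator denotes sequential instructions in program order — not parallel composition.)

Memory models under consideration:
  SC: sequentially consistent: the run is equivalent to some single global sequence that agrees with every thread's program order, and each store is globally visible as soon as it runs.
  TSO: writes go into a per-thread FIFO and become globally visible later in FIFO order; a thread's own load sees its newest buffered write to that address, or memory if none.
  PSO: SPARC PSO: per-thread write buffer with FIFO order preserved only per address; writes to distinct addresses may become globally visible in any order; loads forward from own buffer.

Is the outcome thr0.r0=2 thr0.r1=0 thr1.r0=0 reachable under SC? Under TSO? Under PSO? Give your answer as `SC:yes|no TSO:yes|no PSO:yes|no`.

SC:no TSO:yes PSO:yes

outcome vector order: (thr0.r0,thr0.r1,thr1.r0)
SC: 11 outcomes — {<0 0 0>; <0 0 2>; <0 1 0>; <0 1 2>; <0 2 0>; <0 2 2>; <2 0 2>; <2 1 0>; <2 1 2>; <2 2 0>; <2 2 2>}
TSO: 12 outcomes — {<0 0 0>; <0 0 2>; <0 1 0>; <0 1 2>; <0 2 0>; <0 2 2>; <2 0 0>; <2 0 2>; <2 1 0>; <2 1 2>; <2 2 0>; <2 2 2>}
PSO: 12 outcomes — {<0 0 0>; <0 0 2>; <0 1 0>; <0 1 2>; <0 2 0>; <0 2 2>; <2 0 0>; <2 0 2>; <2 1 0>; <2 1 2>; <2 2 0>; <2 2 2>}
target <2 0 0> ∈ {TSO,PSO}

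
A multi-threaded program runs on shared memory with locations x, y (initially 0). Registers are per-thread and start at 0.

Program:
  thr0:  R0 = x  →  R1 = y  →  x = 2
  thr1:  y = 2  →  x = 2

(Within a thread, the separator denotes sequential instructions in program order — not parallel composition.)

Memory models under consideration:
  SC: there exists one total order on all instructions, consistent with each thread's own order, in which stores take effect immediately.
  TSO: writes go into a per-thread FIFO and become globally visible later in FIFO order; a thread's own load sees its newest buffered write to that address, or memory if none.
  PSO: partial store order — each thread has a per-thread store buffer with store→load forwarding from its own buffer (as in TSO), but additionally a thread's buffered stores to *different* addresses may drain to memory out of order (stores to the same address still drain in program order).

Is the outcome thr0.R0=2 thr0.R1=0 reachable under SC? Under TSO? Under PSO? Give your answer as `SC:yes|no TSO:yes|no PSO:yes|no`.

SC:no TSO:no PSO:yes

outcome vector order: (thr0.R0,thr0.R1)
under SC → (0,0); (0,2); (2,2)
under TSO → (0,0); (0,2); (2,2)
under PSO → (0,0); (0,2); (2,0); (2,2)
target (2,0) ∈ {PSO}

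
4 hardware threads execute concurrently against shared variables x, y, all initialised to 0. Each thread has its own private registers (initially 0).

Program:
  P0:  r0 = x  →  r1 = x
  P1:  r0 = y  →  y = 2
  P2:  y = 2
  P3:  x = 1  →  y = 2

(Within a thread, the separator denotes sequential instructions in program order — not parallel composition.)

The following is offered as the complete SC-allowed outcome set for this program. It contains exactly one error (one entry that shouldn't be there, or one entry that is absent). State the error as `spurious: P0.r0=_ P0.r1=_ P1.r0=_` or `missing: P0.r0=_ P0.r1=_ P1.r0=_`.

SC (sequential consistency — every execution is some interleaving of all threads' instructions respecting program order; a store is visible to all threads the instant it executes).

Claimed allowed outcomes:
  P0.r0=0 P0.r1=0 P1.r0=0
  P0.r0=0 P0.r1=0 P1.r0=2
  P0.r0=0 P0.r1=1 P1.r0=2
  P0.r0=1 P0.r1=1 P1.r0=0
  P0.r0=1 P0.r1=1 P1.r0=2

missing: P0.r0=0 P0.r1=1 P1.r0=0

outcome vector order: (P0.r0,P0.r1,P1.r0)
SC: 6 outcomes — {(0,0,0) (0,0,2) (0,1,0) (0,1,2) (1,1,0) (1,1,2)}
SC∖claimed = {(0,1,0)}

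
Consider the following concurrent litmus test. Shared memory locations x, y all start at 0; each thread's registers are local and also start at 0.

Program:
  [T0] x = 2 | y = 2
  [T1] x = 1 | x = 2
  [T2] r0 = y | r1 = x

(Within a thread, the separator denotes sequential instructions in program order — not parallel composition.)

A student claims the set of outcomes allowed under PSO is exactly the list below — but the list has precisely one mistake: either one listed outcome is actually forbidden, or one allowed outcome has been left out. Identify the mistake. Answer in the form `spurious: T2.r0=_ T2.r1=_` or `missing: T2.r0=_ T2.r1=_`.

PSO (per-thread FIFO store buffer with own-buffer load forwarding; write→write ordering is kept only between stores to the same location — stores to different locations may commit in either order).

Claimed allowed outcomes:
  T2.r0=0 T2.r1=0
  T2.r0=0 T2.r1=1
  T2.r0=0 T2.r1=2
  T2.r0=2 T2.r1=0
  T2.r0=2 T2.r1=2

outcome vector order: (T2.r0,T2.r1)
[PSO] allowed = {(0,0); (0,1); (0,2); (2,0); (2,1); (2,2)}
PSO∖claimed = {(2,1)}

missing: T2.r0=2 T2.r1=1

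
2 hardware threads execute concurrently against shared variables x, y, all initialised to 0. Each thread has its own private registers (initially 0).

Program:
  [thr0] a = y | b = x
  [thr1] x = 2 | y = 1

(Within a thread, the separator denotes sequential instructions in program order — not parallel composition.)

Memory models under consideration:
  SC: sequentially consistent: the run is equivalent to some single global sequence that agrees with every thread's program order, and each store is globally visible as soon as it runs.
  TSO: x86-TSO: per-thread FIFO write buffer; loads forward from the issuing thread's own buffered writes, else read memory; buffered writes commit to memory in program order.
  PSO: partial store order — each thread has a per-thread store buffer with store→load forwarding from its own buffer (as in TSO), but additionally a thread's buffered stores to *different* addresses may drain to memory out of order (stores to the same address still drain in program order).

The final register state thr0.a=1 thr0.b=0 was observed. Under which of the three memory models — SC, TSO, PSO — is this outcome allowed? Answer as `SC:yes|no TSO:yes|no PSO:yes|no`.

SC:no TSO:no PSO:yes

outcome vector order: (thr0.a,thr0.b)
[SC] allowed = {0/0; 0/2; 1/2}
[TSO] allowed = {0/0; 0/2; 1/2}
[PSO] allowed = {0/0; 0/2; 1/0; 1/2}
target 1/0 ∈ {PSO}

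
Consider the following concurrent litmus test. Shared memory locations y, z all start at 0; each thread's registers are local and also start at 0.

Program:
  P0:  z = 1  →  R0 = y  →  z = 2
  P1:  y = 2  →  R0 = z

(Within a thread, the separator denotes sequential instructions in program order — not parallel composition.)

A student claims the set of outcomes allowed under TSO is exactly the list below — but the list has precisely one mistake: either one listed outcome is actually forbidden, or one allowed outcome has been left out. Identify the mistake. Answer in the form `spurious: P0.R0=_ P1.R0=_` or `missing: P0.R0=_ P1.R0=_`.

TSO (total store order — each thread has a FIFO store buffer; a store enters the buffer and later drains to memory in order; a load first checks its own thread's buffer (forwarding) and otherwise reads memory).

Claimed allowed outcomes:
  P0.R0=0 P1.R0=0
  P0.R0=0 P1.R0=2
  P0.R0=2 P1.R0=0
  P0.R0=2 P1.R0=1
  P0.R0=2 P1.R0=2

outcome vector order: (P0.R0,P1.R0)
TSO: 6 outcomes — {0/0; 0/1; 0/2; 2/0; 2/1; 2/2}
TSO∖claimed = {0/1}

missing: P0.R0=0 P1.R0=1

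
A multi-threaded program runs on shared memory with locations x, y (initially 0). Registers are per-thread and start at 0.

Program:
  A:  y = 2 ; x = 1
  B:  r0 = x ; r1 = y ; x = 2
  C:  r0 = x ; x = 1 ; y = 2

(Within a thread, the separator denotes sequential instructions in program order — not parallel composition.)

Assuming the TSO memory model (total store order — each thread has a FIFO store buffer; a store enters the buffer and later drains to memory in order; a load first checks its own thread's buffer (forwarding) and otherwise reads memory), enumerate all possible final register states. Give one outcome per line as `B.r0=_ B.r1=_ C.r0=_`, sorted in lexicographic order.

outcome vector order: (B.r0,B.r1,C.r0)
|TSO outcomes| = 10

B.r0=0 B.r1=0 C.r0=0
B.r0=0 B.r1=0 C.r0=1
B.r0=0 B.r1=0 C.r0=2
B.r0=0 B.r1=2 C.r0=0
B.r0=0 B.r1=2 C.r0=1
B.r0=0 B.r1=2 C.r0=2
B.r0=1 B.r1=0 C.r0=0
B.r0=1 B.r1=2 C.r0=0
B.r0=1 B.r1=2 C.r0=1
B.r0=1 B.r1=2 C.r0=2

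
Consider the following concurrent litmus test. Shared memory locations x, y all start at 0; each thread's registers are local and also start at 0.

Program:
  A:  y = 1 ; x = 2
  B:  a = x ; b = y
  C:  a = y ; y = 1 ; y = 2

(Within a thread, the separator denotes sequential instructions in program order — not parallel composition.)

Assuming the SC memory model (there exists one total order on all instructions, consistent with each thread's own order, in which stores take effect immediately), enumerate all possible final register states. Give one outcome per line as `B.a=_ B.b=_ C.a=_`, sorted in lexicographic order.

outcome vector order: (B.a,B.b,C.a)
|SC outcomes| = 10

B.a=0 B.b=0 C.a=0
B.a=0 B.b=0 C.a=1
B.a=0 B.b=1 C.a=0
B.a=0 B.b=1 C.a=1
B.a=0 B.b=2 C.a=0
B.a=0 B.b=2 C.a=1
B.a=2 B.b=1 C.a=0
B.a=2 B.b=1 C.a=1
B.a=2 B.b=2 C.a=0
B.a=2 B.b=2 C.a=1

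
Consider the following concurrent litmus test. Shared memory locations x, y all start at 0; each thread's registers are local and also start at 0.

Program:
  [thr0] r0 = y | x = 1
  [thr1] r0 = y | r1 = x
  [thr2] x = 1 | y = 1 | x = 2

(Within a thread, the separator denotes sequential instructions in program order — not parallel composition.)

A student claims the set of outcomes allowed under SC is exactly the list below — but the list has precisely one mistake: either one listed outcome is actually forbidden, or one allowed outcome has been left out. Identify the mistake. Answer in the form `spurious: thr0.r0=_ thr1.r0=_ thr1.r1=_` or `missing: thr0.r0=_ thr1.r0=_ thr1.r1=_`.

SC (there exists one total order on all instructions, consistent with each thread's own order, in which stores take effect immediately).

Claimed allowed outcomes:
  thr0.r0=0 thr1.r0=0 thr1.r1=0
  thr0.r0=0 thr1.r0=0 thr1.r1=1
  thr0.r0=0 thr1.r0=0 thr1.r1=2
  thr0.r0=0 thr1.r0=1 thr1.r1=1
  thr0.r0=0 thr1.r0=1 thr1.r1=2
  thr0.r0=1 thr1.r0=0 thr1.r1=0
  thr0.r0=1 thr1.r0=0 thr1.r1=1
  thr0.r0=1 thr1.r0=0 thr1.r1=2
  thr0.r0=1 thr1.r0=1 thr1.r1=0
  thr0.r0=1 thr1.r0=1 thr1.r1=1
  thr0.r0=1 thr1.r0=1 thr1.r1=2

outcome vector order: (thr0.r0,thr1.r0,thr1.r1)
[SC] allowed = {<0 0 0>; <0 0 1>; <0 0 2>; <0 1 1>; <0 1 2>; <1 0 0>; <1 0 1>; <1 0 2>; <1 1 1>; <1 1 2>}
claimed∖SC = {<1 1 0>}

spurious: thr0.r0=1 thr1.r0=1 thr1.r1=0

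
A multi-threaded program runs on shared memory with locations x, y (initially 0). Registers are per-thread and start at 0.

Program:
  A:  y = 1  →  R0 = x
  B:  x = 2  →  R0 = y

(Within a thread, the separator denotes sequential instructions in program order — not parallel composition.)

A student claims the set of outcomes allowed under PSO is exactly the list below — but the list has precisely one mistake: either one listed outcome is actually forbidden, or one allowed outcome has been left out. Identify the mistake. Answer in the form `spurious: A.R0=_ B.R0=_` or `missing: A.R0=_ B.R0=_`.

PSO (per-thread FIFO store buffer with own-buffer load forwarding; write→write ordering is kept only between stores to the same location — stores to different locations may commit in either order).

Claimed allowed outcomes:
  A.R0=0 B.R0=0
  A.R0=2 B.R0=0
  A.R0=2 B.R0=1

missing: A.R0=0 B.R0=1

outcome vector order: (A.R0,B.R0)
under PSO → <0 0>; <0 1>; <2 0>; <2 1>
PSO∖claimed = {<0 1>}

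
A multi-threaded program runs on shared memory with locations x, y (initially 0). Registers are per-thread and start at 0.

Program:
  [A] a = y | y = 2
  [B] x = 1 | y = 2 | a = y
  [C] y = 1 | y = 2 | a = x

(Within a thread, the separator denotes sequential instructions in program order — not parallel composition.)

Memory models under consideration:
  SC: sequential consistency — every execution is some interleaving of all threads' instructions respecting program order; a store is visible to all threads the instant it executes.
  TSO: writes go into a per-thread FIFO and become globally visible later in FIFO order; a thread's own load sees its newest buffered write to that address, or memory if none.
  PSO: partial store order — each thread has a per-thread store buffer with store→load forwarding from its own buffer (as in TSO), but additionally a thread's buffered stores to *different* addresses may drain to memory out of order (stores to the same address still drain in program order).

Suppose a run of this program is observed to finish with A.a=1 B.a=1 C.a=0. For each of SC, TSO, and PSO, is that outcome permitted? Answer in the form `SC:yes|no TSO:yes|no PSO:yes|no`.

outcome vector order: (A.a,B.a,C.a)
[SC] allowed = {<0 1 1>, <0 2 0>, <0 2 1>, <1 1 1>, <1 2 0>, <1 2 1>, <2 1 1>, <2 2 0>, <2 2 1>}
[TSO] allowed = {<0 1 0>, <0 1 1>, <0 2 0>, <0 2 1>, <1 1 0>, <1 1 1>, <1 2 0>, <1 2 1>, <2 1 0>, <2 1 1>, <2 2 0>, <2 2 1>}
[PSO] allowed = {<0 1 0>, <0 1 1>, <0 2 0>, <0 2 1>, <1 1 0>, <1 1 1>, <1 2 0>, <1 2 1>, <2 1 0>, <2 1 1>, <2 2 0>, <2 2 1>}
target <1 1 0> ∈ {TSO,PSO}

SC:no TSO:yes PSO:yes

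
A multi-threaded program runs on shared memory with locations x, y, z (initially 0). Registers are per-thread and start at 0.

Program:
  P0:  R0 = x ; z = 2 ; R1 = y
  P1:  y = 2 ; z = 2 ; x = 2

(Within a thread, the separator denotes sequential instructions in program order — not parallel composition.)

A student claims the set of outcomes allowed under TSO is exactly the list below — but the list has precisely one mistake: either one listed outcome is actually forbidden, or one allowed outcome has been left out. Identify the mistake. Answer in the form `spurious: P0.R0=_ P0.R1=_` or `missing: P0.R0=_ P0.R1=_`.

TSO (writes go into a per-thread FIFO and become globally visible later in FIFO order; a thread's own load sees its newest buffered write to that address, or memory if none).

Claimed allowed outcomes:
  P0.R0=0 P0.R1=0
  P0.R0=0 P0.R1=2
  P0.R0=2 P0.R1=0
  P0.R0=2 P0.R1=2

outcome vector order: (P0.R0,P0.R1)
TSO: 3 outcomes — {(0,0) (0,2) (2,2)}
claimed∖TSO = {(2,0)}

spurious: P0.R0=2 P0.R1=0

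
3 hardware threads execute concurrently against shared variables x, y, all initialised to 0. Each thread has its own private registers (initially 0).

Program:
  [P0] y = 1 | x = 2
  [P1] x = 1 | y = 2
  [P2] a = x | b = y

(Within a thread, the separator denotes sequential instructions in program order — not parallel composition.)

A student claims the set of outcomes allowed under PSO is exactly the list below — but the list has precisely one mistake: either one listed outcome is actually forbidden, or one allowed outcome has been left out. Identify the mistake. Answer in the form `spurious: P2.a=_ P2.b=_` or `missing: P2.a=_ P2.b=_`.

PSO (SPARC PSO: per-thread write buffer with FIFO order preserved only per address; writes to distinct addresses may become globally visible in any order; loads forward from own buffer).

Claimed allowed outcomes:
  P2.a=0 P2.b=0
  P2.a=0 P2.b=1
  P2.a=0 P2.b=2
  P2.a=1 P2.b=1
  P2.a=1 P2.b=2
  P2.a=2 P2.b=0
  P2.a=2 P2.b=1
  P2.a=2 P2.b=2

outcome vector order: (P2.a,P2.b)
PSO (9): 00; 01; 02; 10; 11; 12; 20; 21; 22
PSO∖claimed = {10}

missing: P2.a=1 P2.b=0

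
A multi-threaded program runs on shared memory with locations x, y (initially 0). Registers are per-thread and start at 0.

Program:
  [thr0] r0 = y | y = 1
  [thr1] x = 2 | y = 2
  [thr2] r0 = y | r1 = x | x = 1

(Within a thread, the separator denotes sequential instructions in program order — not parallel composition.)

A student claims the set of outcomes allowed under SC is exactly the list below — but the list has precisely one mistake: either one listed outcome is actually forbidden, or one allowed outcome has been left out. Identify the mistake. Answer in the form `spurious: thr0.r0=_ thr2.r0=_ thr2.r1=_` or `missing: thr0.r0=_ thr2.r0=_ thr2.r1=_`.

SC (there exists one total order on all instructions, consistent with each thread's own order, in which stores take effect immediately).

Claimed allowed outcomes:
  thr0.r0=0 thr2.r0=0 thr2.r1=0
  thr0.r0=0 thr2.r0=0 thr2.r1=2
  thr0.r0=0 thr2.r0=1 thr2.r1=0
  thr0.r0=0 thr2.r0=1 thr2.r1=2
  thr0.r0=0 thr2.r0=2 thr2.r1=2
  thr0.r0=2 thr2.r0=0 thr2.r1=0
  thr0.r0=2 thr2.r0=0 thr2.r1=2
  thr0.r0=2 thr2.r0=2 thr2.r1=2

outcome vector order: (thr0.r0,thr2.r0,thr2.r1)
SC (9): <0 0 0> <0 0 2> <0 1 0> <0 1 2> <0 2 2> <2 0 0> <2 0 2> <2 1 2> <2 2 2>
SC∖claimed = {<2 1 2>}

missing: thr0.r0=2 thr2.r0=1 thr2.r1=2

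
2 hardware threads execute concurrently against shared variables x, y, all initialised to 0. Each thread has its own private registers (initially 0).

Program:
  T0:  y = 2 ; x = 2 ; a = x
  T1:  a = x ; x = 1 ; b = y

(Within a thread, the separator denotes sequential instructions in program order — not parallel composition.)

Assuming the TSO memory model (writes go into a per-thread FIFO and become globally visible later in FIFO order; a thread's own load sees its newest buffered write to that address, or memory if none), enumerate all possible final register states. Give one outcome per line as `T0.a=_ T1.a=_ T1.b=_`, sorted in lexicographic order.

outcome vector order: (T0.a,T1.a,T1.b)
|TSO outcomes| = 6

T0.a=1 T1.a=0 T1.b=0
T0.a=1 T1.a=0 T1.b=2
T0.a=1 T1.a=2 T1.b=2
T0.a=2 T1.a=0 T1.b=0
T0.a=2 T1.a=0 T1.b=2
T0.a=2 T1.a=2 T1.b=2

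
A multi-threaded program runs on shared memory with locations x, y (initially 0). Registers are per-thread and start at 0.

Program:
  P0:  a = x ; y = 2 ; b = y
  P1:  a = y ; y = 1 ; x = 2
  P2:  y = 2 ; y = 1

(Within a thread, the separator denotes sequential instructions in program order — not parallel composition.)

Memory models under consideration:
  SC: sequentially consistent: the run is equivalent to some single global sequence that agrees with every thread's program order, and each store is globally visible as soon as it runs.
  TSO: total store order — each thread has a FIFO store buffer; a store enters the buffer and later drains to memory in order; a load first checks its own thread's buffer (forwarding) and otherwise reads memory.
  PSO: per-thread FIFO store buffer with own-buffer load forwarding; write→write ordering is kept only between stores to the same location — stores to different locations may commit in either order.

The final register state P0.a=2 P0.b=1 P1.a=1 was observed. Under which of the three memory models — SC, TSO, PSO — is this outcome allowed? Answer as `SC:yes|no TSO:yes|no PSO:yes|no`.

SC:no TSO:no PSO:yes

outcome vector order: (P0.a,P0.b,P1.a)
SC (11): (0,1,0); (0,1,1); (0,1,2); (0,2,0); (0,2,1); (0,2,2); (2,1,0); (2,1,2); (2,2,0); (2,2,1); (2,2,2)
TSO (11): (0,1,0); (0,1,1); (0,1,2); (0,2,0); (0,2,1); (0,2,2); (2,1,0); (2,1,2); (2,2,0); (2,2,1); (2,2,2)
PSO (12): (0,1,0); (0,1,1); (0,1,2); (0,2,0); (0,2,1); (0,2,2); (2,1,0); (2,1,1); (2,1,2); (2,2,0); (2,2,1); (2,2,2)
target (2,1,1) ∈ {PSO}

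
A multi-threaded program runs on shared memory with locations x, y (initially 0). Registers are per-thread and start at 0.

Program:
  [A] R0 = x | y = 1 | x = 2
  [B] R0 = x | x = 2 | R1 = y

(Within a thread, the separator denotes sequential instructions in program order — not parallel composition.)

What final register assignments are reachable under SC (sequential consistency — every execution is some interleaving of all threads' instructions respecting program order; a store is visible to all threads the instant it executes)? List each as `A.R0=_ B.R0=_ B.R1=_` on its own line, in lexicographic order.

outcome vector order: (A.R0,B.R0,B.R1)
|SC outcomes| = 5

A.R0=0 B.R0=0 B.R1=0
A.R0=0 B.R0=0 B.R1=1
A.R0=0 B.R0=2 B.R1=1
A.R0=2 B.R0=0 B.R1=0
A.R0=2 B.R0=0 B.R1=1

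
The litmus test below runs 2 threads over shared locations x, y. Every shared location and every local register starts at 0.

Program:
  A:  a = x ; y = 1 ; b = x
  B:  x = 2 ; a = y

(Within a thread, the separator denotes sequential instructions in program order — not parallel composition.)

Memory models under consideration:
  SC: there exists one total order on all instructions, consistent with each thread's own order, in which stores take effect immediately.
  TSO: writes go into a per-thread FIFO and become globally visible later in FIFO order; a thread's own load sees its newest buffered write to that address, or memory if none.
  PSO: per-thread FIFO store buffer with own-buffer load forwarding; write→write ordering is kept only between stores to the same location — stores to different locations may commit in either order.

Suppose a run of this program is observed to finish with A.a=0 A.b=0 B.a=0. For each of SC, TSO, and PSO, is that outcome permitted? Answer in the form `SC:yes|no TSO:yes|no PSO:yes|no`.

outcome vector order: (A.a,A.b,B.a)
SC: 5 outcomes — {<0 0 1>; <0 2 0>; <0 2 1>; <2 2 0>; <2 2 1>}
TSO: 6 outcomes — {<0 0 0>; <0 0 1>; <0 2 0>; <0 2 1>; <2 2 0>; <2 2 1>}
PSO: 6 outcomes — {<0 0 0>; <0 0 1>; <0 2 0>; <0 2 1>; <2 2 0>; <2 2 1>}
target <0 0 0> ∈ {TSO,PSO}

SC:no TSO:yes PSO:yes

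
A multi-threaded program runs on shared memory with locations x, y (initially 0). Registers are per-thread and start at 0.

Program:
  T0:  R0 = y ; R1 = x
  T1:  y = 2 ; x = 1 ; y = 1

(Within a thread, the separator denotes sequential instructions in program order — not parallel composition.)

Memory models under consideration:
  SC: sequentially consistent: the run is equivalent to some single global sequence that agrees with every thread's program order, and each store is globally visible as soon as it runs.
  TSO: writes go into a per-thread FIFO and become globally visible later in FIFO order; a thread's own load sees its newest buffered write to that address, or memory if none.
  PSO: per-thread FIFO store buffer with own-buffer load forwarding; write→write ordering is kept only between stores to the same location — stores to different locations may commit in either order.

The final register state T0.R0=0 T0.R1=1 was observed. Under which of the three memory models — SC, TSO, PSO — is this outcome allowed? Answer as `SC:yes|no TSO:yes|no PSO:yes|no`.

SC:yes TSO:yes PSO:yes

outcome vector order: (T0.R0,T0.R1)
[SC] allowed = {<0 0> <0 1> <1 1> <2 0> <2 1>}
[TSO] allowed = {<0 0> <0 1> <1 1> <2 0> <2 1>}
[PSO] allowed = {<0 0> <0 1> <1 0> <1 1> <2 0> <2 1>}
target <0 1> ∈ {SC,TSO,PSO}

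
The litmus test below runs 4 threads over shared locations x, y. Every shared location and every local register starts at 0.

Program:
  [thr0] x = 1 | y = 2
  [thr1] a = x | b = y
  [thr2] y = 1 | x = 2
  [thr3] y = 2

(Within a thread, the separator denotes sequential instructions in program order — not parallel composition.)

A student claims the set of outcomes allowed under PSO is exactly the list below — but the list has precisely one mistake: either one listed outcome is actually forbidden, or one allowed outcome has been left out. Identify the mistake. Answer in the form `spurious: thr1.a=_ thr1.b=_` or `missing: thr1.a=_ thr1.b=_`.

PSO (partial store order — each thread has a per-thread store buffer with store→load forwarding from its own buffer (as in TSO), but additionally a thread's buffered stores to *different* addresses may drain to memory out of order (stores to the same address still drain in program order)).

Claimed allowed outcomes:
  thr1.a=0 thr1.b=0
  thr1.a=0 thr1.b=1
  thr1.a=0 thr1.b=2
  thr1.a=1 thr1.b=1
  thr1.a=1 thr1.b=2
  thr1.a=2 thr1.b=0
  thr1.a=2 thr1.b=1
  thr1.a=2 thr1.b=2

outcome vector order: (thr1.a,thr1.b)
PSO: 9 outcomes — {<0 0> <0 1> <0 2> <1 0> <1 1> <1 2> <2 0> <2 1> <2 2>}
PSO∖claimed = {<1 0>}

missing: thr1.a=1 thr1.b=0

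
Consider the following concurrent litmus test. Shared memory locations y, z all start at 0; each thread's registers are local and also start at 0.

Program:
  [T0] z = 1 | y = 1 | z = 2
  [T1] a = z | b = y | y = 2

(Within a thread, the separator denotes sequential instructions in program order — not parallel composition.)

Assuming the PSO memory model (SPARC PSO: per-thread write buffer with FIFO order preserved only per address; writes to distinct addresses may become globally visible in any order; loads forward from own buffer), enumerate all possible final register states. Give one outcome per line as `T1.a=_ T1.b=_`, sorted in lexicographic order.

T1.a=0 T1.b=0
T1.a=0 T1.b=1
T1.a=1 T1.b=0
T1.a=1 T1.b=1
T1.a=2 T1.b=0
T1.a=2 T1.b=1

outcome vector order: (T1.a,T1.b)
|PSO outcomes| = 6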